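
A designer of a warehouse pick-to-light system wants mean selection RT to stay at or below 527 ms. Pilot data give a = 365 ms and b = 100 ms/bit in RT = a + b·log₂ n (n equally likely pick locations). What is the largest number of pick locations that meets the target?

3

100·log₂ n ≤ 527 − 365 = 162, giving log₂ n ≤ 1.6200 and n ≤ 3.074. The largest whole number is 3.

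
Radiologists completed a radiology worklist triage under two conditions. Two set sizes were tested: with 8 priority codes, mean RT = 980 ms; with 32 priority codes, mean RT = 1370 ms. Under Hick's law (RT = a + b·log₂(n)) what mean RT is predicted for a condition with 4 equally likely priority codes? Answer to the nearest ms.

Solve the two-equation system in a and b:
  b = (1370 − 980) / (log₂ 32 − log₂ 8) = 390 / (5 − 3) = 195 ms/bit
  a = 980 − 195 × 3 = 395 ms
Then RT(4) = 395 + 195 × log₂ 4 = 395 + 195 × 2 ≈ 785.000 ms.

785 ms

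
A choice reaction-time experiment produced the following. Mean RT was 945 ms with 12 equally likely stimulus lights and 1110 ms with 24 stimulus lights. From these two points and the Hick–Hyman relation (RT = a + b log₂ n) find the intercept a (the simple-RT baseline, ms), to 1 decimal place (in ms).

353.5 ms

Slope: b = (1110 − 945) / (log₂ 24 − log₂ 12) = 165/1.0000 = 165.000 ms/bit.
a = RT₁ − b·log₂ n₁ = 945 − 165.000 × 3.5850 = 353.481 ms.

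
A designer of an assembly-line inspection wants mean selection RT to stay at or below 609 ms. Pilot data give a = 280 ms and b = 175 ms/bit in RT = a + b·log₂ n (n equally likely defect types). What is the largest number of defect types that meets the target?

3

Information budget: (609 − 280)/175 = 1.8800 bits, so n ≤ 2^1.8800 = 3.681 → at most 3.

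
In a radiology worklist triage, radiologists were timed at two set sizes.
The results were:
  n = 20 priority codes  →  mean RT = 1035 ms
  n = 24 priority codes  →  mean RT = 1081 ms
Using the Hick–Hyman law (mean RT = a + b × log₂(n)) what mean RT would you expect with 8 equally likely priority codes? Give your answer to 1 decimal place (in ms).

With log₂ n on the abscissa the relation is linear; from the two conditions:
  b = (1081 − 1035) / (log₂ 24 − log₂ 20) = 46 / (4.5850 − 4.3219) = 174.882 ms/bit
  a = 1035 − 174.882 × 4.3219 = 279.172 ms
Then RT(8) = 279.172 + 174.882 × log₂ 8 = 279.172 + 174.882 × 3 ≈ 803.818 ms.

803.8 ms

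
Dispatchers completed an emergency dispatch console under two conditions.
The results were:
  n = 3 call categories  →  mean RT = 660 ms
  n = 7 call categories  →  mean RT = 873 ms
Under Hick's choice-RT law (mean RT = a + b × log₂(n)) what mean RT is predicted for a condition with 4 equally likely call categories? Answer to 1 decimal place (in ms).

RT is linear in log₂ n, so two points fix the line:
  b = (873 − 660) / (log₂ 7 − log₂ 3) = 213 / (2.8074 − 1.5850) = 174.248 ms/bit
  a = 660 − 174.248 × 1.5850 = 383.823 ms
Then RT(4) = 383.823 + 174.248 × log₂ 4 = 383.823 + 174.248 × 2 ≈ 732.320 ms.

732.3 ms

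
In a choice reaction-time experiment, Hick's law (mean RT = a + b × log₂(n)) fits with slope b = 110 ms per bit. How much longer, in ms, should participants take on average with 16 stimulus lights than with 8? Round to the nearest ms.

ΔRT = (a + b log₂ n₂) − (a + b log₂ n₁) = b·(log₂ n₂ − log₂ n₁).
log₂(16) − log₂(8) = log₂(16/8) = log₂(2) = 1.
ΔRT = 110 × 1.0000 = 110.000 ms.

110 ms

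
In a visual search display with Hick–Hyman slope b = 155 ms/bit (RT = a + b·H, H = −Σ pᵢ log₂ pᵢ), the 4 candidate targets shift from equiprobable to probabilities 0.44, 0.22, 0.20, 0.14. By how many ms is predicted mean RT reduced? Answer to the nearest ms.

21 ms

Equiprobable entropy H₀ = log₂ 4 = 2.0000 bits.
Skewed entropy H = −Σ pᵢ log₂ pᵢ = 1.8632 bits.
ΔRT = b·(H₀ − H) = 155 × 0.1368 = 21.20 ms.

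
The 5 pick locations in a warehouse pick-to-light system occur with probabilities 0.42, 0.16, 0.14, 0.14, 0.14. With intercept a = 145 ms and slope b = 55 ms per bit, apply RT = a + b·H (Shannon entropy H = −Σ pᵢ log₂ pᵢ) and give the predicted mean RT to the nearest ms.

263 ms

Entropy contributions −pᵢ log₂ pᵢ: 0.5256, 0.4230, 0.3971, 0.3971, 0.3971; sum H = 2.1400 bits.
RT = a + bH = 145 + 55·2.1400 = 262.70 ms.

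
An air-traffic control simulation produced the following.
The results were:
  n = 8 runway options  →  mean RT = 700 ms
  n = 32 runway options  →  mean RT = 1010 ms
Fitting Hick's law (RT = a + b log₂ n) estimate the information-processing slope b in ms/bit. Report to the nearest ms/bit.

Slope: b = (1010 − 700) / (log₂ 32 − log₂ 8) = 310/2.0000 = 155 ms/bit.

155 ms/bit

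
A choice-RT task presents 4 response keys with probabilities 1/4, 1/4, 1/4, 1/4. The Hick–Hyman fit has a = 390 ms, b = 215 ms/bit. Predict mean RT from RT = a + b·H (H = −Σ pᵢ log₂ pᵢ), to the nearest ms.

H = −Σ pᵢ log₂ pᵢ = 0.25·2 + 0.25·2 + 0.25·2 + 0.25·2 = 2.000 bits.
RT = 390 + 215 × 2.000 = 820.00 ms.

820 ms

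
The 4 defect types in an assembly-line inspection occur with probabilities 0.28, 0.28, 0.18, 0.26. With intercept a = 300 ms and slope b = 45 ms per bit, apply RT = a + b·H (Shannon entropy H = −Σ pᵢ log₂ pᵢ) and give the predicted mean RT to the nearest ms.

H = 0.28·log₂(1/0.28) + 0.28·log₂(1/0.28) + 0.18·log₂(1/0.18) + 0.26·log₂(1/0.26) = 1.9790 bits.
RT = 300 + 45 × 1.9790 = 389.06 ms.

389 ms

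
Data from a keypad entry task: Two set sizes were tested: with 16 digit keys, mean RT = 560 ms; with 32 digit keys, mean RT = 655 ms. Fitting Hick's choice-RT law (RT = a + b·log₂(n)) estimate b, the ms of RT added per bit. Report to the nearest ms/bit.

Slope: b = (655 − 560) / (log₂ 32 − log₂ 16) = 95/1.0000 = 95 ms/bit.

95 ms/bit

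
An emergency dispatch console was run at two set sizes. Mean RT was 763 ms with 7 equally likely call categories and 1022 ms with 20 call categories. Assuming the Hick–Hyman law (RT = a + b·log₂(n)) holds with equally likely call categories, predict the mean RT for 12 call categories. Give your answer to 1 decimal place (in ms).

RT is linear in log₂ n, so two points fix the line:
  b = (1022 − 763) / (log₂ 20 − log₂ 7) = 259 / (4.3219 − 2.8074) = 171.005 ms/bit
  a = 763 − 171.005 × 2.8074 = 282.928 ms
Then RT(12) = 282.928 + 171.005 × log₂ 12 = 282.928 + 171.005 × 3.5850 ≈ 895.975 ms.

896.0 ms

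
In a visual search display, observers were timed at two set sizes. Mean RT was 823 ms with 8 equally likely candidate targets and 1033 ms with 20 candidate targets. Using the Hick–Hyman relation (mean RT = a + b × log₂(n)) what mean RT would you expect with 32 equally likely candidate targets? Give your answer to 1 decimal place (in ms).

1140.7 ms

Fit slope and intercept:
  b = (1033 − 823) / (log₂ 20 − log₂ 8) = 210 / (4.3219 − 3) = 158.859 ms/bit
  a = 823 − 158.859 × 3 = 346.423 ms
Then RT(32) = 346.423 + 158.859 × log₂ 32 = 346.423 + 158.859 × 5 ≈ 1140.718 ms.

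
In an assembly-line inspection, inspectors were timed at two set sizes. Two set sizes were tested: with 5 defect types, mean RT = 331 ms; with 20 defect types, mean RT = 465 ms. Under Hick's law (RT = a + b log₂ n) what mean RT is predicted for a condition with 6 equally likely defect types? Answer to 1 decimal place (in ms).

348.6 ms

Solve the two-equation system in a and b:
  b = (465 − 331) / (log₂ 20 − log₂ 5) = 134 / (4.3219 − 2.3219) = 67.000 ms/bit
  a = 331 − 67.000 × 2.3219 = 175.431 ms
Then RT(6) = 175.431 + 67.000 × log₂ 6 = 175.431 + 67.000 × 2.5850 ≈ 348.623 ms.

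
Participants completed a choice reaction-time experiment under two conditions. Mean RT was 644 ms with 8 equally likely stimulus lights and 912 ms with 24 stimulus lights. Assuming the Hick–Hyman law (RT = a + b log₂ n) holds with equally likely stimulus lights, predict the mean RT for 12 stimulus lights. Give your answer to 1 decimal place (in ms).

Solve the two-equation system in a and b:
  b = (912 − 644) / (log₂ 24 − log₂ 8) = 268 / (4.5850 − 3) = 169.089 ms/bit
  a = 644 − 169.089 × 3 = 136.732 ms
Then RT(12) = 136.732 + 169.089 × log₂ 12 = 136.732 + 169.089 × 3.5850 ≈ 742.911 ms.

742.9 ms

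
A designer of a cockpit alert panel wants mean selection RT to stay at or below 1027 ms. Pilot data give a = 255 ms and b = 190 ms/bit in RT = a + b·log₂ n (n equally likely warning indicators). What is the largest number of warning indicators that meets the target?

16

Information budget: (1027 − 255)/190 = 4.0632 bits, so n ≤ 2^4.0632 = 16.716 → at most 16.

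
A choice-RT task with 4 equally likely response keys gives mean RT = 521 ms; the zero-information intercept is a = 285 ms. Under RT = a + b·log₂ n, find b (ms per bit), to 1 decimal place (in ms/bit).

log₂(4) = 2 bits.
b = (RT − a)/log₂ n = (521 − 285) / 2 = 118.000 ms/bit.

118.0 ms/bit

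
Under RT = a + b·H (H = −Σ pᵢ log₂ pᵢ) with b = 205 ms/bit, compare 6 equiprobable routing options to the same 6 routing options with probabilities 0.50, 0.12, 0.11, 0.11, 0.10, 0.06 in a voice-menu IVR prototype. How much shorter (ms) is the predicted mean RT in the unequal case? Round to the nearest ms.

91 ms

Equiprobable entropy H₀ = log₂ 6 = 2.5850 bits.
Skewed entropy H = −Σ pᵢ log₂ pᵢ = 2.1434 bits.
ΔRT = b·(H₀ − H) = 205 × 0.4416 = 90.53 ms.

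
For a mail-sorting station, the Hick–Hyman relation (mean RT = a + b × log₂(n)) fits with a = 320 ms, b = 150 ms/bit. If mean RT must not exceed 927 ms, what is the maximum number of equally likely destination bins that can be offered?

150·log₂ n ≤ 927 − 320 = 607, giving log₂ n ≤ 4.0467 and n ≤ 16.526. The largest whole number is 16.

16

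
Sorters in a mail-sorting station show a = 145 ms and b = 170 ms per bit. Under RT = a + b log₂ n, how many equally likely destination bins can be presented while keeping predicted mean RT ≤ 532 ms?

4

170·log₂ n ≤ 532 − 145 = 387, giving log₂ n ≤ 2.2765 and n ≤ 4.845. The largest whole number is 4.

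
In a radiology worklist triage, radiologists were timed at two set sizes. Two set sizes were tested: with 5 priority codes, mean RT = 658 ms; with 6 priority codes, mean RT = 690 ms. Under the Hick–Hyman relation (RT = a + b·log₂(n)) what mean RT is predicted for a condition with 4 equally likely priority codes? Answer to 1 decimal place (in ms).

Fit slope and intercept:
  b = (690 − 658) / (log₂ 6 − log₂ 5) = 32 / (2.5850 − 2.3219) = 121.657 ms/bit
  a = 658 − 121.657 × 2.3219 = 375.521 ms
Then RT(4) = 375.521 + 121.657 × log₂ 4 = 375.521 + 121.657 × 2 ≈ 618.835 ms.

618.8 ms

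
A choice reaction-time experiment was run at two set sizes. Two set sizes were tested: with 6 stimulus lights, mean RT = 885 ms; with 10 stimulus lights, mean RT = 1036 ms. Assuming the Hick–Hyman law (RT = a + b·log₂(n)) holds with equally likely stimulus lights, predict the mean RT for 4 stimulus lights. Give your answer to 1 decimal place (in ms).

Fit slope and intercept:
  b = (1036 − 885) / (log₂ 10 − log₂ 6) = 151 / (3.3219 − 2.5850) = 204.894 ms/bit
  a = 885 − 204.894 × 2.5850 = 355.356 ms
Then RT(4) = 355.356 + 204.894 × log₂ 4 = 355.356 + 204.894 × 2 ≈ 765.145 ms.

765.1 ms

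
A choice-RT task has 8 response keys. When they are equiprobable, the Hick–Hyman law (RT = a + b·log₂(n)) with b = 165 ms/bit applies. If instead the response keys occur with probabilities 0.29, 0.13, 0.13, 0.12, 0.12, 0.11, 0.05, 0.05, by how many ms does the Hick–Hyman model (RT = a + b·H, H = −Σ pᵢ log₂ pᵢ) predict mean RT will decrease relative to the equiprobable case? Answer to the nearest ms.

Equiprobable entropy H₀ = log₂ 8 = 3.0000 bits.
Skewed entropy H = −Σ pᵢ log₂ pᵢ = 2.7998 bits.
ΔRT = b·(H₀ − H) = 165 × 0.2002 = 33.03 ms.

33 ms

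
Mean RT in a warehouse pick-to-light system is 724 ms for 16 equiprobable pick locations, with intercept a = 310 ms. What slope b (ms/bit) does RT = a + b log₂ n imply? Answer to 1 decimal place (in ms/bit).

103.5 ms/bit

log₂(16) = 4 bits.
b = (RT − a)/log₂ n = (724 − 310) / 4 = 103.500 ms/bit.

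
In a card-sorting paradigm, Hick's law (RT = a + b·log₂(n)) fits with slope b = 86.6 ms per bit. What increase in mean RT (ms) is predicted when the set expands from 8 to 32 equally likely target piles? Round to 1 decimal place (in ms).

173.2 ms

Only the slope matters, since a is common to both: ΔRT = b·log₂(n₂/n₁).
log₂(32) − log₂(8) = log₂(32/8) = log₂(4) = 2.
ΔRT = 86.6 × 2.0000 = 173.200 ms.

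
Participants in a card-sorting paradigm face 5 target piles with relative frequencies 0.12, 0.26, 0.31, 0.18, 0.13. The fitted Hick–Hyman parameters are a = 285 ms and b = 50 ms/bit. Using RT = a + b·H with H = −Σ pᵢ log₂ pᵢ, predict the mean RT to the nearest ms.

H = 0.12·log₂(1/0.12) + 0.26·log₂(1/0.26) + 0.31·log₂(1/0.31) + 0.18·log₂(1/0.18) + 0.13·log₂(1/0.13) = 2.2241 bits.
RT = 285 + 50 × 2.2241 = 396.21 ms.

396 ms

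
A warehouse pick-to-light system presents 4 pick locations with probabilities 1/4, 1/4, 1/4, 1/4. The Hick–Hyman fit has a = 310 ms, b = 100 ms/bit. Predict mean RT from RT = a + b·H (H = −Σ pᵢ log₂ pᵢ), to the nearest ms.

Each term −pᵢ log₂ pᵢ: 0.25·2 + 0.25·2 + 0.25·2 + 0.25·2; summed, H = 2.000 bits.
Mean RT = a + bH = 310 + 100·2.000 = 510.00 ms.

510 ms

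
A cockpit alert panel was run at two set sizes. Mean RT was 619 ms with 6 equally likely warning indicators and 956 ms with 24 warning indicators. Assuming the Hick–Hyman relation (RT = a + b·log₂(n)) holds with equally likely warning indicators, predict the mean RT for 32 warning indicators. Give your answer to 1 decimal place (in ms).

1025.9 ms

RT is linear in log₂ n, so two points fix the line:
  b = (956 − 619) / (log₂ 24 − log₂ 6) = 337 / (4.5850 − 2.5850) = 168.500 ms/bit
  a = 619 − 168.500 × 2.5850 = 183.434 ms
Then RT(32) = 183.434 + 168.500 × log₂ 32 = 183.434 + 168.500 × 5 ≈ 1025.934 ms.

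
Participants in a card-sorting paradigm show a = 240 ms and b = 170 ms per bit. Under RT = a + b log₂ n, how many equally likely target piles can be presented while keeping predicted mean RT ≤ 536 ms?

Set 240 + 170·log₂ n ≤ 536 → log₂ n ≤ (536 − 240)/170 = 1.7412.
So n ≤ 2^1.7412 = 3.343; the largest integer n is 3.

3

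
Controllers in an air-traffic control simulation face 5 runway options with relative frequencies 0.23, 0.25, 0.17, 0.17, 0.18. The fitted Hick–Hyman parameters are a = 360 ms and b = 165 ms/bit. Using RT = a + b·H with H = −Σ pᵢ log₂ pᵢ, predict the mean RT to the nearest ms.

740 ms

H = 0.23·log₂(1/0.23) + 0.25·log₂(1/0.25) + 0.17·log₂(1/0.17) + 0.17·log₂(1/0.17) + 0.18·log₂(1/0.18) = 2.3021 bits.
RT = 360 + 165 × 2.3021 = 739.85 ms.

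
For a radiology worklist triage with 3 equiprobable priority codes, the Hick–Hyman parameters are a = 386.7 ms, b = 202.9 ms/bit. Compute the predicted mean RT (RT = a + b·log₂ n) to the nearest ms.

708 ms

log₂(3) = 1.5850 bits, so RT = 386.7 + 202.9 × 1.5850 ≈ 708.289 ms.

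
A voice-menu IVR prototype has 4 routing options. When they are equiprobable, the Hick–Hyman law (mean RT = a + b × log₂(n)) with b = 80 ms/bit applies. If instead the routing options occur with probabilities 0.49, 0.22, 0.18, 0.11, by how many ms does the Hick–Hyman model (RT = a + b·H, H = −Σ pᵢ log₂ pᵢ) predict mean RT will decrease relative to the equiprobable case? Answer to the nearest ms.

Equiprobable entropy H₀ = log₂ 4 = 2.0000 bits.
Skewed entropy H = −Σ pᵢ log₂ pᵢ = 1.7804 bits.
ΔRT = b·(H₀ − H) = 80 × 0.2196 = 17.56 ms.

18 ms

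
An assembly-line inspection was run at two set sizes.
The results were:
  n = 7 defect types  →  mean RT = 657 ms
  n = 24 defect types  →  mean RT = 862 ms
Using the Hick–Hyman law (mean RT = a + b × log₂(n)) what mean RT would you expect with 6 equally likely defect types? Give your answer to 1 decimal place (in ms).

RT is linear in log₂ n, so two points fix the line:
  b = (862 − 657) / (log₂ 24 − log₂ 7) = 205 / (4.5850 − 2.8074) = 115.324 ms/bit
  a = 657 − 115.324 × 2.8074 = 333.246 ms
Then RT(6) = 333.246 + 115.324 × log₂ 6 = 333.246 + 115.324 × 2.5850 ≈ 631.353 ms.

631.4 ms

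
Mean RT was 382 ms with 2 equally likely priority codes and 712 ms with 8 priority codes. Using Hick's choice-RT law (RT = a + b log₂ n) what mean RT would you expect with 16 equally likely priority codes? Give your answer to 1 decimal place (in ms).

877.0 ms

Fit slope and intercept:
  b = (712 − 382) / (log₂ 8 − log₂ 2) = 330 / (3 − 1) = 165.000 ms/bit
  a = 382 − 165.000 × 1 = 217.000 ms
Then RT(16) = 217.000 + 165.000 × log₂ 16 = 217.000 + 165.000 × 4 ≈ 877.000 ms.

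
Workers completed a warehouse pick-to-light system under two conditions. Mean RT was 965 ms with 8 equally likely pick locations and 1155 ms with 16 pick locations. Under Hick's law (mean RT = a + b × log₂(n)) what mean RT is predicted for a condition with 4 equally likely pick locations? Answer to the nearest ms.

RT is linear in log₂ n, so two points fix the line:
  b = (1155 − 965) / (log₂ 16 − log₂ 8) = 190 / (4 − 3) = 190 ms/bit
  a = 965 − 190 × 3 = 395 ms
Then RT(4) = 395 + 190 × log₂ 4 = 395 + 190 × 2 ≈ 775.000 ms.

775 ms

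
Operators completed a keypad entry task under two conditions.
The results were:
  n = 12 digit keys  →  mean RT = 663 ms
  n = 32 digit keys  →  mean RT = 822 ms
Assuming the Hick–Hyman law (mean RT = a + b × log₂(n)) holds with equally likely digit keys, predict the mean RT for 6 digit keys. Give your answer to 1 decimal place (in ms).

550.6 ms

With log₂ n on the abscissa the relation is linear; from the two conditions:
  b = (822 − 663) / (log₂ 32 − log₂ 12) = 159 / (5 − 3.5850) = 112.365 ms/bit
  a = 663 − 112.365 × 3.5850 = 260.177 ms
Then RT(6) = 260.177 + 112.365 × log₂ 6 = 260.177 + 112.365 × 2.5850 ≈ 550.635 ms.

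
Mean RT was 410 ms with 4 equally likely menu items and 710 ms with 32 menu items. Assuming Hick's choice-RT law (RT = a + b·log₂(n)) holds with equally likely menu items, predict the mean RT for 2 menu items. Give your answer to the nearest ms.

Solve the two-equation system in a and b:
  b = (710 − 410) / (log₂ 32 − log₂ 4) = 300 / (5 − 2) = 100 ms/bit
  a = 410 − 100 × 2 = 210 ms
Then RT(2) = 210 + 100 × log₂ 2 = 210 + 100 × 1 ≈ 310.000 ms.

310 ms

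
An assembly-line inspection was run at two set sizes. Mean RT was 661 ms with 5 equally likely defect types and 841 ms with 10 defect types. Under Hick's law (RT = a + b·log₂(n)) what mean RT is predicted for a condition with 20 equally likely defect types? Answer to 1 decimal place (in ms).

Solve the two-equation system in a and b:
  b = (841 − 661) / (log₂ 10 − log₂ 5) = 180 / (3.3219 − 2.3219) = 180.000 ms/bit
  a = 661 − 180.000 × 2.3219 = 243.053 ms
Then RT(20) = 243.053 + 180.000 × log₂ 20 = 243.053 + 180.000 × 4.3219 ≈ 1021.000 ms.

1021.0 ms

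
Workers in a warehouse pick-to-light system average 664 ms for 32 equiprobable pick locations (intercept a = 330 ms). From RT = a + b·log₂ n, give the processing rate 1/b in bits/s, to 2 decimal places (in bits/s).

14.97 bits/s

b = (664 − 330)/log₂ 32 = 334/5 = 66.800 ms per bit = 0.06680 s/bit; the reciprocal is 14.970 bits/s.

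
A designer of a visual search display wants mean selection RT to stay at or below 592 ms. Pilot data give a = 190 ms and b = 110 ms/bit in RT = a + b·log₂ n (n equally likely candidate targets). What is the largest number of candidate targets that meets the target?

Set 190 + 110·log₂ n ≤ 592 → log₂ n ≤ (592 − 190)/110 = 3.6545.
So n ≤ 2^3.6545 = 12.593; the largest integer n is 12.

12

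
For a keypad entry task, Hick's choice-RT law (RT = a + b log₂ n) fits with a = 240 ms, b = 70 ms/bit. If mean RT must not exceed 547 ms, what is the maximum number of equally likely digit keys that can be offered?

70·log₂ n ≤ 547 − 240 = 307, giving log₂ n ≤ 4.3857 and n ≤ 20.904. The largest whole number is 20.

20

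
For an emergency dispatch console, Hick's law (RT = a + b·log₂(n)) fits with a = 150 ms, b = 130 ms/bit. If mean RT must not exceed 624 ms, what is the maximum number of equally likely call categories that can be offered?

12

130·log₂ n ≤ 624 − 150 = 474, giving log₂ n ≤ 3.6462 and n ≤ 12.520. The largest whole number is 12.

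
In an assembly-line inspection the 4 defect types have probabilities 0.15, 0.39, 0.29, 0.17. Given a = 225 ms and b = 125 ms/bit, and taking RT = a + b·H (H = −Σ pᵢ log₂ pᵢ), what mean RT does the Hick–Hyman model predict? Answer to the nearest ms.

H = 0.15·log₂(1/0.15) + 0.39·log₂(1/0.39) + 0.29·log₂(1/0.29) + 0.17·log₂(1/0.17) = 1.8928 bits.
RT = 225 + 125 × 1.8928 = 461.60 ms.

462 ms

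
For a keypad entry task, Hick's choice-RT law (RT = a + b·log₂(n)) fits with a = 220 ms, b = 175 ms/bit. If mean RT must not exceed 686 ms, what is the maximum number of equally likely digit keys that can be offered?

6

Information budget: (686 − 220)/175 = 2.6629 bits, so n ≤ 2^2.6629 = 6.333 → at most 6.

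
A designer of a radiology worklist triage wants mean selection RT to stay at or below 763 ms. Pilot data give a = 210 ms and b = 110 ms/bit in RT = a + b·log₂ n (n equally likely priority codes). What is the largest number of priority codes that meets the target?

32

110·log₂ n ≤ 763 − 210 = 553, giving log₂ n ≤ 5.0273 and n ≤ 32.611. The largest whole number is 32.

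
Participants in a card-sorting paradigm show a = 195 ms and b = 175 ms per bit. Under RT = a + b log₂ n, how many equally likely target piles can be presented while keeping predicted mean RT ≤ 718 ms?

7

Information budget: (718 − 195)/175 = 2.9886 bits, so n ≤ 2^2.9886 = 7.937 → at most 7.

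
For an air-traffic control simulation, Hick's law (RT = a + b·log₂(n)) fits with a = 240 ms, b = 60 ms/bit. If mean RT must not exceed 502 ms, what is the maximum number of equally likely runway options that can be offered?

Information budget: (502 − 240)/60 = 4.3667 bits, so n ≤ 2^4.3667 = 20.630 → at most 20.

20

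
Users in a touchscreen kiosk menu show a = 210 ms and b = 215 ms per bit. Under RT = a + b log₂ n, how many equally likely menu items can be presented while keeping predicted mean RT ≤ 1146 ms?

Set 210 + 215·log₂ n ≤ 1146 → log₂ n ≤ (1146 − 210)/215 = 4.3535.
So n ≤ 2^4.3535 = 20.442; the largest integer n is 20.

20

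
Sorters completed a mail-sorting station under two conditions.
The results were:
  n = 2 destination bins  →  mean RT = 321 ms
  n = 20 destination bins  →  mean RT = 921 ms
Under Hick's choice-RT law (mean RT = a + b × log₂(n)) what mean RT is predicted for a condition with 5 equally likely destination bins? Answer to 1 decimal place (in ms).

559.8 ms

RT is linear in log₂ n, so two points fix the line:
  b = (921 − 321) / (log₂ 20 − log₂ 2) = 600 / (4.3219 − 1) = 180.618 ms/bit
  a = 321 − 180.618 × 1 = 140.382 ms
Then RT(5) = 140.382 + 180.618 × log₂ 5 = 140.382 + 180.618 × 2.3219 ≈ 559.764 ms.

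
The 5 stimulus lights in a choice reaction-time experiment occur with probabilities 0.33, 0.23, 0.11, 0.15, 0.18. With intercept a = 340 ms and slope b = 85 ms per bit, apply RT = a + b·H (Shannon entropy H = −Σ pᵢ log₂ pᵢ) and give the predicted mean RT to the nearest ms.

Entropy contributions −pᵢ log₂ pᵢ: 0.5278, 0.4877, 0.3503, 0.4105, 0.4453; sum H = 2.2216 bits.
RT = a + bH = 340 + 85·2.2216 = 528.84 ms.

529 ms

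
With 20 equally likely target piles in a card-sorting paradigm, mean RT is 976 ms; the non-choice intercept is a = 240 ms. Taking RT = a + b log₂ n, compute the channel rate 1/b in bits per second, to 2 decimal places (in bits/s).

b = (976 − 240)/log₂ 20 = 736/4.3219 = 170.294 ms per bit = 0.17029 s/bit; the reciprocal is 5.872 bits/s.

5.87 bits/s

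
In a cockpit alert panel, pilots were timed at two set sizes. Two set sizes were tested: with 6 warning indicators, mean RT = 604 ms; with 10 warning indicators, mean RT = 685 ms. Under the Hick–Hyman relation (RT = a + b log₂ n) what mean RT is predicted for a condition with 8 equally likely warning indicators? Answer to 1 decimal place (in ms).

649.6 ms

Solve the two-equation system in a and b:
  b = (685 − 604) / (log₂ 10 − log₂ 6) = 81 / (3.3219 − 2.5850) = 109.910 ms/bit
  a = 604 − 109.910 × 2.5850 = 319.886 ms
Then RT(8) = 319.886 + 109.910 × log₂ 8 = 319.886 + 109.910 × 3 ≈ 649.617 ms.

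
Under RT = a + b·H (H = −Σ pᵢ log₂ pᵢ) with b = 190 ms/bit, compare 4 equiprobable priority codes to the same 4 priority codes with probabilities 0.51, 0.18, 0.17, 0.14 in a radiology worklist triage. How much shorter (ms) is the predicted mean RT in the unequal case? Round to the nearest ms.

43 ms

Equiprobable entropy H₀ = log₂ 4 = 2.0000 bits.
Skewed entropy H = −Σ pᵢ log₂ pᵢ = 1.7724 bits.
ΔRT = b·(H₀ − H) = 190 × 0.2276 = 43.24 ms.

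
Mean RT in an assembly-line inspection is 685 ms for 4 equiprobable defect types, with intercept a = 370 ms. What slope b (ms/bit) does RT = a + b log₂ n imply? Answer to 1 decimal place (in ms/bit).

b = (685 − 370) / log₂(4) = 315 / 2 = 157.500 ms/bit.

157.5 ms/bit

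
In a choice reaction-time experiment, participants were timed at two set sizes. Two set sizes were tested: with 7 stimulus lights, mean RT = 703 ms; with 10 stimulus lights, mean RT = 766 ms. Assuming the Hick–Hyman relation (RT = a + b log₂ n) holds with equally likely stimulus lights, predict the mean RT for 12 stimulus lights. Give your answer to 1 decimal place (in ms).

Solve the two-equation system in a and b:
  b = (766 − 703) / (log₂ 10 − log₂ 7) = 63 / (3.3219 − 2.8074) = 122.432 ms/bit
  a = 703 − 122.432 × 2.8074 = 359.291 ms
Then RT(12) = 359.291 + 122.432 × log₂ 12 = 359.291 + 122.432 × 3.5850 ≈ 798.204 ms.

798.2 ms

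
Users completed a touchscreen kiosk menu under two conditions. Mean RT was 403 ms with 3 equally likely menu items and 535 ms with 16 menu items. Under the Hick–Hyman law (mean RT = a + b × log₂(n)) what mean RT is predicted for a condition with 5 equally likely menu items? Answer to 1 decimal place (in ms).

RT is linear in log₂ n, so two points fix the line:
  b = (535 − 403) / (log₂ 16 − log₂ 3) = 132 / (4 − 1.5850) = 54.658 ms/bit
  a = 403 − 54.658 × 1.5850 = 316.370 ms
Then RT(5) = 316.370 + 54.658 × log₂ 5 = 316.370 + 54.658 × 2.3219 ≈ 443.281 ms.

443.3 ms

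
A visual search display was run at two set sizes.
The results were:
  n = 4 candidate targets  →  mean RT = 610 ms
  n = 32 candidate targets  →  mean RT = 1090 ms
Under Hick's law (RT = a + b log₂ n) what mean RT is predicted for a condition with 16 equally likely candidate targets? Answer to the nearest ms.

930 ms

RT is linear in log₂ n, so two points fix the line:
  b = (1090 − 610) / (log₂ 32 − log₂ 4) = 480 / (5 − 2) = 160 ms/bit
  a = 610 − 160 × 2 = 290 ms
Then RT(16) = 290 + 160 × log₂ 16 = 290 + 160 × 4 ≈ 930.000 ms.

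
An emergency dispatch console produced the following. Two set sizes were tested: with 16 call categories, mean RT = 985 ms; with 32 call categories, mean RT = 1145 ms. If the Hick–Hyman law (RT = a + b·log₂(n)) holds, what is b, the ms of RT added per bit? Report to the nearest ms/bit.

160 ms/bit

Slope: b = (1145 − 985) / (log₂ 32 − log₂ 16) = 160/1.0000 = 160 ms/bit.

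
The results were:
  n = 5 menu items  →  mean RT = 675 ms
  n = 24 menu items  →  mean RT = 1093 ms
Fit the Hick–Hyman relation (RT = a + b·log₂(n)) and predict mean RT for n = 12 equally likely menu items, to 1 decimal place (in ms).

908.3 ms

With log₂ n on the abscissa the relation is linear; from the two conditions:
  b = (1093 − 675) / (log₂ 24 − log₂ 5) = 418 / (4.5850 − 2.3219) = 184.708 ms/bit
  a = 675 − 184.708 × 2.3219 = 246.122 ms
Then RT(12) = 246.122 + 184.708 × log₂ 12 = 246.122 + 184.708 × 3.5850 ≈ 908.292 ms.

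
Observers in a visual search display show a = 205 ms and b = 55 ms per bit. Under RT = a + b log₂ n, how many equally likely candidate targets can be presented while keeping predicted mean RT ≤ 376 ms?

Set 205 + 55·log₂ n ≤ 376 → log₂ n ≤ (376 − 205)/55 = 3.1091.
So n ≤ 2^3.1091 = 8.628; the largest integer n is 8.

8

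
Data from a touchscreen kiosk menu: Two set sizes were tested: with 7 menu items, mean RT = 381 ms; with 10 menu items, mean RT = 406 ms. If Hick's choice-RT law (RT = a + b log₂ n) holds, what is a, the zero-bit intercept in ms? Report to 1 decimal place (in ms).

b = (RT₂ − RT₁)/(log₂ n₂ − log₂ n₁) = (406 − 381)/(3.3219 − 2.8074) = 48.584 ms/bit.
Intercept: a = 381 − 48.584·log₂(7) = 244.608 ms.

244.6 ms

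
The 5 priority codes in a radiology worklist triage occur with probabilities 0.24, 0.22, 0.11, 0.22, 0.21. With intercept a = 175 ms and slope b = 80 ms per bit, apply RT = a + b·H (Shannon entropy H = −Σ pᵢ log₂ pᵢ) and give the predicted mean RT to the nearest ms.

Entropy contributions −pᵢ log₂ pᵢ: 0.4941, 0.4806, 0.3503, 0.4806, 0.4728; sum H = 2.2784 bits.
RT = a + bH = 175 + 80·2.2784 = 357.27 ms.

357 ms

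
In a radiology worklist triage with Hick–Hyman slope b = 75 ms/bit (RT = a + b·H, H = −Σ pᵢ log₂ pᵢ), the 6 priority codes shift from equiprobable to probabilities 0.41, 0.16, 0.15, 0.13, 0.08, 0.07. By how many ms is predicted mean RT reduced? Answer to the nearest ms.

The RT saving is b·ΔH. Equiprobable H₀ = log₂(6) = 2.5850 bits; with the given probabilities H = 2.3037 bits.
b·(H₀ − H) = 75 × (2.5850 − 2.3037) = 21.10 ms.

21 ms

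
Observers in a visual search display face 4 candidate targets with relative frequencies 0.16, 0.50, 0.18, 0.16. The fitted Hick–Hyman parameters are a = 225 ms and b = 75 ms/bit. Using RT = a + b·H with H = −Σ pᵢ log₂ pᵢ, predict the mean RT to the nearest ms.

359 ms

H = 0.16·log₂(1/0.16) + 0.50·log₂(1/0.50) + 0.18·log₂(1/0.18) + 0.16·log₂(1/0.16) = 1.7913 bits.
RT = 225 + 75 × 1.7913 = 359.35 ms.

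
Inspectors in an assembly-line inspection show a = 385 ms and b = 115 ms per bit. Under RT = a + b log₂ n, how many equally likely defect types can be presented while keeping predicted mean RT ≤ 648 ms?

4

Set 385 + 115·log₂ n ≤ 648 → log₂ n ≤ (648 − 385)/115 = 2.2870.
So n ≤ 2^2.2870 = 4.880; the largest integer n is 4.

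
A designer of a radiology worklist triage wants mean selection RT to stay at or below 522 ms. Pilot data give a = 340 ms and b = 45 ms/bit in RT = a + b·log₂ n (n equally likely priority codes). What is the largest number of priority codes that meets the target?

Information budget: (522 − 340)/45 = 4.0444 bits, so n ≤ 2^4.0444 = 16.501 → at most 16.

16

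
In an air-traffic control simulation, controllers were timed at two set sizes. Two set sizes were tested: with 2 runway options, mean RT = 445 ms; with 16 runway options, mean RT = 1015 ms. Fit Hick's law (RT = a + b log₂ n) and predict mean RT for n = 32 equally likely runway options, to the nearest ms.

Solve the two-equation system in a and b:
  b = (1015 − 445) / (log₂ 16 − log₂ 2) = 570 / (4 − 1) = 190 ms/bit
  a = 445 − 190 × 1 = 255 ms
Then RT(32) = 255 + 190 × log₂ 32 = 255 + 190 × 5 ≈ 1205.000 ms.

1205 ms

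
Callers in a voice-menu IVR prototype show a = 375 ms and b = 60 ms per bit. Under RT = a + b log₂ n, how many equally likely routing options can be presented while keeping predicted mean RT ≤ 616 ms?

60·log₂ n ≤ 616 − 375 = 241, giving log₂ n ≤ 4.0167 and n ≤ 16.186. The largest whole number is 16.

16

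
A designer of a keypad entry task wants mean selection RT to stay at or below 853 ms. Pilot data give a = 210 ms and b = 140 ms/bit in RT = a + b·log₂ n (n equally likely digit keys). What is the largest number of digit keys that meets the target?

Information budget: (853 − 210)/140 = 4.5929 bits, so n ≤ 2^4.5929 = 24.132 → at most 24.

24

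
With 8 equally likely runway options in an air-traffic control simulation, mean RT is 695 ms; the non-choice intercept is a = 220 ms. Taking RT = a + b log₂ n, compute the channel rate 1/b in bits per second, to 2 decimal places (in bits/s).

b = (695 − 220)/log₂ 8 = 475/3 = 158.333 ms per bit = 0.15833 s/bit; the reciprocal is 6.316 bits/s.

6.32 bits/s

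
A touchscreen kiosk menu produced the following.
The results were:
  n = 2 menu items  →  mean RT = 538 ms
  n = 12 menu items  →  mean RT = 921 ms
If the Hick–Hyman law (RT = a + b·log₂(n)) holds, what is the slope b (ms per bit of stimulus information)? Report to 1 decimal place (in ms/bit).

148.2 ms/bit

Slope: b = (921 − 538) / (log₂ 12 − log₂ 2) = 383/2.5850 = 148.165 ms/bit.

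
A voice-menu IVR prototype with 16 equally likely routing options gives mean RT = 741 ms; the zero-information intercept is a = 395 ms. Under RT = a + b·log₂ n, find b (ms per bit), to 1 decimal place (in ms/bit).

86.5 ms/bit

b = (741 − 395) / log₂(16) = 346 / 4 = 86.500 ms/bit.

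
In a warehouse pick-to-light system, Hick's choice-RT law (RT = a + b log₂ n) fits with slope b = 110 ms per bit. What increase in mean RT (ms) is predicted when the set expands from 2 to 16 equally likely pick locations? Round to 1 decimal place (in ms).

330.0 ms

Only the slope matters, since a is common to both: ΔRT = b·log₂(n₂/n₁).
log₂(16) − log₂(2) = log₂(16/2) = log₂(8) = 3.
ΔRT = 110 × 3.0000 = 330.000 ms.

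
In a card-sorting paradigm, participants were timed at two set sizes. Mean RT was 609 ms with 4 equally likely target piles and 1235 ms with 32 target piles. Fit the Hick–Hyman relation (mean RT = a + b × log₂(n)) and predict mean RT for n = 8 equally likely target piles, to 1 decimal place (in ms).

817.7 ms

Solve the two-equation system in a and b:
  b = (1235 − 609) / (log₂ 32 − log₂ 4) = 626 / (5 − 2) = 208.667 ms/bit
  a = 609 − 208.667 × 2 = 191.667 ms
Then RT(8) = 191.667 + 208.667 × log₂ 8 = 191.667 + 208.667 × 3 ≈ 817.667 ms.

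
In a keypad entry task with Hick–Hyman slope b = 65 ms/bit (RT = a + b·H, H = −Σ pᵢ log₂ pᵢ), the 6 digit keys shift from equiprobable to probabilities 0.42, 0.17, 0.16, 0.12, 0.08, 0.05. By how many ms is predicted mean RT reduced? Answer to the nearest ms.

Equiprobable entropy H₀ = log₂ 6 = 2.5850 bits.
Skewed entropy H = −Σ pᵢ log₂ pᵢ = 2.2579 bits.
ΔRT = b·(H₀ − H) = 65 × 0.3270 = 21.26 ms.

21 ms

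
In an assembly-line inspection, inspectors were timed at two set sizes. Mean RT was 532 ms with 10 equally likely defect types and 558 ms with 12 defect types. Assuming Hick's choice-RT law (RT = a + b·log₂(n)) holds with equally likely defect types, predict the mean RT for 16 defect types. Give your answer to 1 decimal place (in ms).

599.0 ms

RT is linear in log₂ n, so two points fix the line:
  b = (558 − 532) / (log₂ 12 − log₂ 10) = 26 / (3.5850 − 3.3219) = 98.846 ms/bit
  a = 532 − 98.846 × 3.3219 = 203.639 ms
Then RT(16) = 203.639 + 98.846 × log₂ 16 = 203.639 + 98.846 × 4 ≈ 599.025 ms.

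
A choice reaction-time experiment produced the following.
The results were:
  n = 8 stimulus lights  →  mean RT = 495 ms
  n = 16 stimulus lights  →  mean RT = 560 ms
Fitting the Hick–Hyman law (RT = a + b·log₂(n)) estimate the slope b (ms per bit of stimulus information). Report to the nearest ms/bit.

65 ms/bit

Slope: b = (560 − 495) / (log₂ 16 − log₂ 8) = 65/1.0000 = 65 ms/bit.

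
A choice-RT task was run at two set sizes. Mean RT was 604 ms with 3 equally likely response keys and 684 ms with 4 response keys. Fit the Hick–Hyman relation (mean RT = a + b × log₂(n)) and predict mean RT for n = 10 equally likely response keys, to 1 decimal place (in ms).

938.8 ms

Fit slope and intercept:
  b = (684 − 604) / (log₂ 4 − log₂ 3) = 80 / (2 − 1.5850) = 192.754 ms/bit
  a = 604 − 192.754 × 1.5850 = 298.493 ms
Then RT(10) = 298.493 + 192.754 × log₂ 10 = 298.493 + 192.754 × 3.3219 ≈ 938.806 ms.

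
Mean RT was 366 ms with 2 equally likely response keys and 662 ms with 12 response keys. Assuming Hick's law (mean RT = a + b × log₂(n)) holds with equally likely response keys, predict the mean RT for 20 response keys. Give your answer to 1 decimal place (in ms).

746.4 ms

Solve the two-equation system in a and b:
  b = (662 − 366) / (log₂ 12 − log₂ 2) = 296 / (3.5850 − 1) = 114.508 ms/bit
  a = 366 − 114.508 × 1 = 251.492 ms
Then RT(20) = 251.492 + 114.508 × log₂ 20 = 251.492 + 114.508 × 4.3219 ≈ 746.389 ms.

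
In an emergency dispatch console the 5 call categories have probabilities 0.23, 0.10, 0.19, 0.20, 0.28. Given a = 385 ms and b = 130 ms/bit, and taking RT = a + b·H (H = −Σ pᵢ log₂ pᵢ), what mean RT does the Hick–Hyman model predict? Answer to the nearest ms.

678 ms

Entropy contributions −pᵢ log₂ pᵢ: 0.4877, 0.3322, 0.4552, 0.4644, 0.5142; sum H = 2.2537 bits.
RT = a + bH = 385 + 130·2.2537 = 677.98 ms.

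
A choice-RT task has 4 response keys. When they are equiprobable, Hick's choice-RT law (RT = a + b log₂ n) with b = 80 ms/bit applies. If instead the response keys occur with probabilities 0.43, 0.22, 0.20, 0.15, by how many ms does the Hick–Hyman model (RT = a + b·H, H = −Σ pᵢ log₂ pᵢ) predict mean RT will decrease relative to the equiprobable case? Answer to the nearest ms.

10 ms

The RT saving is b·ΔH. Equiprobable H₀ = log₂(4) = 2.0000 bits; with the given probabilities H = 1.8791 bits.
b·(H₀ − H) = 80 × (2.0000 − 1.8791) = 9.67 ms.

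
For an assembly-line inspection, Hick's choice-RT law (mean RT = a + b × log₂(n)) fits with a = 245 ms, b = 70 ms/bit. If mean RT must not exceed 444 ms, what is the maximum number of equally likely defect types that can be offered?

70·log₂ n ≤ 444 − 245 = 199, giving log₂ n ≤ 2.8429 and n ≤ 7.174. The largest whole number is 7.

7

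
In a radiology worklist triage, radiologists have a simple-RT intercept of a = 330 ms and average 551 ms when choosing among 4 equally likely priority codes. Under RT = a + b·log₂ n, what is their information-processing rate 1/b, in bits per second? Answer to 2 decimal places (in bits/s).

b = (551 − 330)/log₂ 4 = 221/2 = 110.500 ms per bit = 0.11050 s/bit; the reciprocal is 9.050 bits/s.

9.05 bits/s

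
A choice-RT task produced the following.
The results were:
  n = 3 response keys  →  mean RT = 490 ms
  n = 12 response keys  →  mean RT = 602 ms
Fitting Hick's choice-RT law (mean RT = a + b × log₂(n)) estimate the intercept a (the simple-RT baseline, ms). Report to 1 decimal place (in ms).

401.2 ms

Slope: b = (602 − 490) / (log₂ 12 − log₂ 3) = 112/2.0000 = 56.000 ms/bit.
Intercept: a = 490 − 56.000·log₂(3) = 401.242 ms.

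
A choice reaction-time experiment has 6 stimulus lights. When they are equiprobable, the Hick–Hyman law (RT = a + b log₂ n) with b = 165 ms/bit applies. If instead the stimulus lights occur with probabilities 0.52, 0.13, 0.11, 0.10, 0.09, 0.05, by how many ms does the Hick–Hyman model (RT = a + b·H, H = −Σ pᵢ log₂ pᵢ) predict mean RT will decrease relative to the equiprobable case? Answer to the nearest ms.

83 ms

Equiprobable entropy H₀ = log₂ 6 = 2.5850 bits.
Skewed entropy H = −Σ pᵢ log₂ pᵢ = 2.0845 bits.
ΔRT = b·(H₀ − H) = 165 × 0.5005 = 82.58 ms.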